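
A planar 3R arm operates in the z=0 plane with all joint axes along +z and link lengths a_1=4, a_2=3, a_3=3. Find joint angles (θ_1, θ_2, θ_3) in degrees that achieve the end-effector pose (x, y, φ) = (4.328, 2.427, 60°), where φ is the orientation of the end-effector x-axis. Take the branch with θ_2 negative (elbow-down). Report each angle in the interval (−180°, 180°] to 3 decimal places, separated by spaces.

45.010 -135.009 149.999

wrist centre = target − a_3·(cos φ, sin φ) = (2.8280, -0.1711)
cos θ_2 = (8.0269−4²−3²)/(2·4·3) = -0.7072; θ_2 = -135.0087° (elbow-down)
β = atan2(-0.1711,2.8280) = -3.4618°; ψ = atan2(-2.1210,1.8784) = -48.4719°
θ_1 = β − ψ = 45.0101°
θ_3 = φ − θ_1 − θ_2 = 149.9987° (wrapped to (-180°,180°])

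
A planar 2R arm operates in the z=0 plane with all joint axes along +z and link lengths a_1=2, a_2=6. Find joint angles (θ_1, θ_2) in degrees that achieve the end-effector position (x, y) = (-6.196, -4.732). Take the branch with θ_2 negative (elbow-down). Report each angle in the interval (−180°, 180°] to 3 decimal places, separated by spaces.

cos θ_2 = (60.7822−2²−6²)/(2·2·6) = 0.8659; θ_2 = -30.0113° (elbow-down)
β = atan2(-4.7320,-6.1960) = -142.6304°; ψ = atan2(-3.0010,7.1956) = -22.6394°
θ_1 = β − ψ = -119.9910°

-119.991 -30.011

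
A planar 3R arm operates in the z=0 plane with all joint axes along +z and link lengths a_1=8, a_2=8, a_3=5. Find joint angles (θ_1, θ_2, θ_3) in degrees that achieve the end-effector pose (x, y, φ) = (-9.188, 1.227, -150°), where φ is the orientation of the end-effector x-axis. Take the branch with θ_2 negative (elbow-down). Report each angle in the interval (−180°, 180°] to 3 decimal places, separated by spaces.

-149.995 -135.001 134.996

wrist centre = target − a_3·(cos φ, sin φ) = (-4.8579, 3.7270)
cos θ_2 = (37.4895−8²−8²)/(2·8·8) = -0.7071; θ_2 = -135.0006° (elbow-down)
β = atan2(3.7270,-4.8579) = 142.5043°; ψ = atan2(-5.6568,2.3431) = -67.5003°
θ_1 = β − ψ = 210.0046°
θ_3 = φ − θ_1 − θ_2 = 134.9960° (wrapped to (-180°,180°])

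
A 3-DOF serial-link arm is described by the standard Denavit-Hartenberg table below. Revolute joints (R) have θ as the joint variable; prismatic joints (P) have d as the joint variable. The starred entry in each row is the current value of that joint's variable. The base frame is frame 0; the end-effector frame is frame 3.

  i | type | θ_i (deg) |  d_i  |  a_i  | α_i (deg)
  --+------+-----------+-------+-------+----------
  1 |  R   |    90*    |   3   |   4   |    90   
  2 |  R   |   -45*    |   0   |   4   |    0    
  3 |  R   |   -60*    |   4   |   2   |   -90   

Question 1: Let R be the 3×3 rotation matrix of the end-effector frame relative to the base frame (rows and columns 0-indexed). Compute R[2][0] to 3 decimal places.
End-effector x-axis (col 0 of R) = (0.0000,-0.2588,-0.9659)
R[2][0] = -0.9659

-0.966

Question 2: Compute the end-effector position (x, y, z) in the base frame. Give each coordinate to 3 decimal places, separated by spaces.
after link 1: o_1 = (0.0000, 4.0000, 3.0000)
after link 2: o_2 = (0.0000, 6.8284, 0.1716)
after link 3: o_3 = (4.0000, 6.3108, -1.7603)

4.000 6.311 -1.760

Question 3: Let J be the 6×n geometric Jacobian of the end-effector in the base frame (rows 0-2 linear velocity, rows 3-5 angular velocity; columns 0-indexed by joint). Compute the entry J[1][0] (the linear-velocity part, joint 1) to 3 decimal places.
axis z_0 = ẑ; lever o_n−o_0 = (4.0000,6.3108,-1.7603)
cross product → J_v[:, 0] = (-6.3108,4.0000,0.0000)
J_ω[:, 0] = z_0
entry J[1][0] = 4.0000

4.000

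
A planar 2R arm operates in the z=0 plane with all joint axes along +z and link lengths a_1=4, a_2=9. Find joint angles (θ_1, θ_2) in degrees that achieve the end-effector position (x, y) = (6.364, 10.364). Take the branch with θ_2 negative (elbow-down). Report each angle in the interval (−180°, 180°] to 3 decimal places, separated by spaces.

89.999 -44.999

cos θ_2 = (147.9130−4²−9²)/(2·4·9) = 0.7071; θ_2 = -44.9985° (elbow-down)
β = atan2(10.3640,6.3640) = 58.4481°; ψ = atan2(-6.3638,10.3641) = -31.5508°
θ_1 = β − ψ = 89.9989°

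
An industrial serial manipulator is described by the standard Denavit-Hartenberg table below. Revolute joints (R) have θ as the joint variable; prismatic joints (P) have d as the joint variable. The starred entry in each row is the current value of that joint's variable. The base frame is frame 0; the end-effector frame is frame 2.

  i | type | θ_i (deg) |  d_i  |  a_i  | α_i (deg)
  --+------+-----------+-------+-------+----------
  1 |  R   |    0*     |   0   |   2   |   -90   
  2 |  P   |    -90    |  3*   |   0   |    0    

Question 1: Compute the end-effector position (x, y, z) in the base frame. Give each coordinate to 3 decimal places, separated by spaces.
after link 1: o_1 = (2.0000, 0.0000, 0.0000)
after link 2: o_2 = (2.0000, 3.0000, 0.0000)

2.000 3.000 0.000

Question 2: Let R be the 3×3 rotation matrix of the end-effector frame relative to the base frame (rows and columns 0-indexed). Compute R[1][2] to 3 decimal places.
1.000

End-effector z-axis (col 2 of R) = (0.0000,1.0000,0.0000)
R[1][2] = 1.0000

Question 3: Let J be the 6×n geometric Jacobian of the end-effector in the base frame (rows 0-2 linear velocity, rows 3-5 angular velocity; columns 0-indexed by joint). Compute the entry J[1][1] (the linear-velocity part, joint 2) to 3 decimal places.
prismatic axis z_1 = (0.0000,1.0000,0.0000)
J_v[:, 1] = z_1; J_ω[:, 1] = (0,0,0)
entry J[1][1] = 1.0000

1.000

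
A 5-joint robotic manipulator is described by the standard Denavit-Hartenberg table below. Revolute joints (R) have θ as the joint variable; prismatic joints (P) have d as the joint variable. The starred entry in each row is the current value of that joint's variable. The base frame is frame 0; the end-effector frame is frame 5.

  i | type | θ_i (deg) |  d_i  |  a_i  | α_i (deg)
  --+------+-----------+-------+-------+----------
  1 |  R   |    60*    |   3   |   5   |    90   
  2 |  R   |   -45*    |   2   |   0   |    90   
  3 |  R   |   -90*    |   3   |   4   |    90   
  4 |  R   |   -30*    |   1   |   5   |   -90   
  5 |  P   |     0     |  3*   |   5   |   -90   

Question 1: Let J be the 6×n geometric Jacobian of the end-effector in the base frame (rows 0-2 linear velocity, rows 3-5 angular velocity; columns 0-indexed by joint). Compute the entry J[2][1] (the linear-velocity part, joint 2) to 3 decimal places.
-1.130

axis z_1 = (0.8660,-0.5000,0.0000); lever o_n−o_1 = (-11.0961,5.1015,0.2842)
cross product → J_v[:, 1] = (-0.1421,-0.2461,-1.1300)
J_ω[:, 1] = z_1
entry J[2][1] = -1.1300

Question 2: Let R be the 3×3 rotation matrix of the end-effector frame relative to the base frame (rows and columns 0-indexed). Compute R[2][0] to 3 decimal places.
End-effector x-axis (col 0 of R) = (-0.5732,0.7392,0.3536)
R[2][0] = 0.3536

0.354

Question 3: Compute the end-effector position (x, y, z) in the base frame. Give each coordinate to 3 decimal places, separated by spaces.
-8.596 9.432 3.284

after link 1: o_1 = (2.5000, 4.3301, 3.0000)
after link 2: o_2 = (4.2321, 3.3301, 3.0000)
after link 3: o_3 = (-0.2927, 3.4930, 0.8787)
after link 4: o_4 = (-3.5124, 6.5766, 3.3536)
after link 5: o_5 = (-8.5961, 9.4316, 3.2842)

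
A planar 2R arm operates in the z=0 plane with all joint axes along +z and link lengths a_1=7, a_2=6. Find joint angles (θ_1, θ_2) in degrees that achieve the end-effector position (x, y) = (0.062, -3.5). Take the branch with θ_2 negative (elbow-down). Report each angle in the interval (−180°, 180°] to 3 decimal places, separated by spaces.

-30.003 -150.000

cos θ_2 = (12.2538−7²−6²)/(2·7·6) = -0.8660; θ_2 = -150.0000° (elbow-down)
β = atan2(-3.5000,0.0620) = -88.9852°; ψ = atan2(-3.0000,1.8038) = -58.9822°
θ_1 = β − ψ = -30.0029°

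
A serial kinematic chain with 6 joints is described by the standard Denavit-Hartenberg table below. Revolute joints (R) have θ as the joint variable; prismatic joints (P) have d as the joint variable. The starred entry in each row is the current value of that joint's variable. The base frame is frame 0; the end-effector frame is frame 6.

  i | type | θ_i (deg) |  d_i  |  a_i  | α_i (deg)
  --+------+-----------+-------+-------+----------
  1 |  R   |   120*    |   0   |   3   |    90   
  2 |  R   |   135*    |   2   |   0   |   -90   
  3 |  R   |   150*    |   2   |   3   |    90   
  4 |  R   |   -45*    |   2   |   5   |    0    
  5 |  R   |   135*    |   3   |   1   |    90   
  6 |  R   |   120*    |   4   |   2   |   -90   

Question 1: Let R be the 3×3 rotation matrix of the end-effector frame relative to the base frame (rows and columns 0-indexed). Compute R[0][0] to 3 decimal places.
End-effector x-axis (col 0 of R) = (-0.6732,-0.3340,0.6597)
R[0][0] = -0.6732

-0.673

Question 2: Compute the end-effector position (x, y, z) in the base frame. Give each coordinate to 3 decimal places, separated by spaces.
-11.958 2.515 -2.986

after link 1: o_1 = (-1.5000, 2.5981, 0.0000)
after link 2: o_2 = (0.2321, 3.5981, 0.0000)
after link 3: o_3 = (-1.2784, 3.2143, -3.2513)
after link 4: o_4 = (-6.2883, 4.8921, -2.2093)
after link 5: o_5 = (-7.6545, 2.0621, -1.8557)
after link 6: o_6 = (-11.9577, 2.5155, -2.9857)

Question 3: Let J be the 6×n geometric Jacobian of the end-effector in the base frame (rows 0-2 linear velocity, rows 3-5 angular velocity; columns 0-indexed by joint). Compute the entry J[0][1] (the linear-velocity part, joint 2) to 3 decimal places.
axis z_1 = (0.8660,0.5000,0.0000); lever o_n−o_1 = (-10.4577,-0.0826,-2.9857)
cross product → J_v[:, 1] = (-1.4929,2.5857,5.1573)
J_ω[:, 1] = z_1
entry J[0][1] = -1.4929

-1.493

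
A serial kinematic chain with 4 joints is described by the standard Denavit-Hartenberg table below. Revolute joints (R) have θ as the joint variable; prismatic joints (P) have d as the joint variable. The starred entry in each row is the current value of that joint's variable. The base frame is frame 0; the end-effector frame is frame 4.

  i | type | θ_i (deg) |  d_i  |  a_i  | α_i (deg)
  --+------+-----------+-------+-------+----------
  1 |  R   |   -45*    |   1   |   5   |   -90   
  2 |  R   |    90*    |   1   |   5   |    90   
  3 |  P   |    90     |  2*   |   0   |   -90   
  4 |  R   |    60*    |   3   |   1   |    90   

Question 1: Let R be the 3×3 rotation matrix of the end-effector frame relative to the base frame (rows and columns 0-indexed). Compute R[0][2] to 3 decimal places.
0.966

End-effector z-axis (col 2 of R) = (0.9659,0.2588,0.0000)
R[0][2] = 0.9659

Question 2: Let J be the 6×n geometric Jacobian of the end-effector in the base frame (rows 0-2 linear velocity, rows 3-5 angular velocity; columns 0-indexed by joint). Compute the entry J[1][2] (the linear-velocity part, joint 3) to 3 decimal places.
-0.707

prismatic axis z_2 = (0.7071,-0.7071,0.0000)
J_v[:, 2] = z_2; J_ω[:, 2] = (0,0,0)
entry J[1][2] = -0.7071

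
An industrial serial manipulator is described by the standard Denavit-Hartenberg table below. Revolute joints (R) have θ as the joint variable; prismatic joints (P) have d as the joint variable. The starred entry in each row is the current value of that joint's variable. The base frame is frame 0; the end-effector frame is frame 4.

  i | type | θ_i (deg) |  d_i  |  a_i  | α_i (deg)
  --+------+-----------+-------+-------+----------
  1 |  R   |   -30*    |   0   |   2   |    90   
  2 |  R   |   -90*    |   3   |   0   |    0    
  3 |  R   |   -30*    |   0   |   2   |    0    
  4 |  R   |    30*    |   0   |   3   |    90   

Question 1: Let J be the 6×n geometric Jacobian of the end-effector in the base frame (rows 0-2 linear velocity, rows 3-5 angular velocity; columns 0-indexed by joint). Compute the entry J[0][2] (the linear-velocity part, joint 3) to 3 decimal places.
axis z_2 = (-0.5000,-0.8660,0.0000); lever o_n−o_2 = (-0.8660,0.5000,-4.7321)
cross product → J_v[:, 2] = (4.0981,-2.3660,-1.0000)
J_ω[:, 2] = z_2
entry J[0][2] = 4.0981

4.098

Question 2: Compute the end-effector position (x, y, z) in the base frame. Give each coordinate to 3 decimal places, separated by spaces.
-0.634 -3.098 -4.732

after link 1: o_1 = (1.7321, -1.0000, 0.0000)
after link 2: o_2 = (0.2321, -3.5981, 0.0000)
after link 3: o_3 = (-0.6340, -3.0981, -1.7321)
after link 4: o_4 = (-0.6340, -3.0981, -4.7321)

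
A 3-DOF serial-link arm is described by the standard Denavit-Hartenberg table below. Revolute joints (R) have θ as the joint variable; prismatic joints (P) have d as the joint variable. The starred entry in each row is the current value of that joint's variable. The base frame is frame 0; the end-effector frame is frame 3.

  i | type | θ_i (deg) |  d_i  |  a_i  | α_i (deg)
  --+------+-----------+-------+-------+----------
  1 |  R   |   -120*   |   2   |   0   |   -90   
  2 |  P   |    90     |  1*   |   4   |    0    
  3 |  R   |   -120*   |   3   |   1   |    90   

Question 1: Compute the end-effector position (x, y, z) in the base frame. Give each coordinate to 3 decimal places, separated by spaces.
3.031 -2.750 -1.500

after link 1: o_1 = (0.0000, 0.0000, 2.0000)
after link 2: o_2 = (0.8660, -0.5000, -2.0000)
after link 3: o_3 = (3.0311, -2.7500, -1.5000)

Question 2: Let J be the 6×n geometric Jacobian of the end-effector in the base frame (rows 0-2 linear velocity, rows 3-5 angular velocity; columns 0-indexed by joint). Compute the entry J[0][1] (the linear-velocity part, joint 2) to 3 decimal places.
prismatic axis z_1 = (0.8660,-0.5000,0.0000)
J_v[:, 1] = z_1; J_ω[:, 1] = (0,0,0)
entry J[0][1] = 0.8660

0.866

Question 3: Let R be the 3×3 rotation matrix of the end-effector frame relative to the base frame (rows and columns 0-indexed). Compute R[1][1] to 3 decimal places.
-0.500

End-effector y-axis (col 1 of R) = (0.8660,-0.5000,0.0000)
R[1][1] = -0.5000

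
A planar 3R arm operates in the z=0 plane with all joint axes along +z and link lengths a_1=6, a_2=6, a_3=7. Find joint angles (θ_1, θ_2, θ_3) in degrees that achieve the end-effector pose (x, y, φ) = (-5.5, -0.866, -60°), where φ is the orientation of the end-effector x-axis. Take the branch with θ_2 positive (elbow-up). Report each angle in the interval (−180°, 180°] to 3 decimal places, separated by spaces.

wrist centre = target − a_3·(cos φ, sin φ) = (-9.0000, 5.1962)
cos θ_2 = (108.0003−6²−6²)/(2·6·6) = 0.5000; θ_2 = 59.9998° (elbow-up)
β = atan2(5.1962,-9.0000) = 149.9999°; ψ = atan2(5.1961,9.0000) = 29.9999°
θ_1 = β − ψ = 120.0000°
θ_3 = φ − θ_1 − θ_2 = 120.0002° (wrapped to (-180°,180°])

120.000 60.000 120.000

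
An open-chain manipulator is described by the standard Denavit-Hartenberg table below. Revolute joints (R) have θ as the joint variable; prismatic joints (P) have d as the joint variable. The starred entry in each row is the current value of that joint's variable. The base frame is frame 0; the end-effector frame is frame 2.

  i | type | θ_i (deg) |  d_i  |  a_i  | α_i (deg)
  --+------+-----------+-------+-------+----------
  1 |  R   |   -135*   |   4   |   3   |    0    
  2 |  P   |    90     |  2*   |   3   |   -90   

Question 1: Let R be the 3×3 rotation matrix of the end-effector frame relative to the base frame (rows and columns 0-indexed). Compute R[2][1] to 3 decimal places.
End-effector y-axis (col 1 of R) = (0.0000,0.0000,-1.0000)
R[2][1] = -1.0000

-1.000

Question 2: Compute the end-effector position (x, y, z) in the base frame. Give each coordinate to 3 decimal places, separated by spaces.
after link 1: o_1 = (-2.1213, -2.1213, 4.0000)
after link 2: o_2 = (0.0000, -4.2426, 6.0000)

0.000 -4.243 6.000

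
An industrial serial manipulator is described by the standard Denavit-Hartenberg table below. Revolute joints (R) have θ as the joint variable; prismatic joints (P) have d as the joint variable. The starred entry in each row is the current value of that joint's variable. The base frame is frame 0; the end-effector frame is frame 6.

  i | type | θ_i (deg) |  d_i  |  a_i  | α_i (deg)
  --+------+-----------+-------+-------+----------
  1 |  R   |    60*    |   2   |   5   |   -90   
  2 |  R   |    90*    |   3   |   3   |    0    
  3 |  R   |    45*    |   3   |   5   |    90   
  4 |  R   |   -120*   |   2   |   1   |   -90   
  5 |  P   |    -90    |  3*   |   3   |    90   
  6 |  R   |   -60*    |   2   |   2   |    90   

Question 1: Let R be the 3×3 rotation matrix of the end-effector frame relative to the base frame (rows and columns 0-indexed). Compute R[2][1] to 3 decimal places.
End-effector y-axis (col 1 of R) = (-0.9268,0.1268,-0.3536)
R[2][1] = -0.3536

-0.354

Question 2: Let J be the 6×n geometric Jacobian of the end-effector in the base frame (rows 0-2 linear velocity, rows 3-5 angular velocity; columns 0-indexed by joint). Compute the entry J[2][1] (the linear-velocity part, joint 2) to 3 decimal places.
0.423

axis z_1 = (-0.8660,0.5000,0.0000); lever o_n−o_1 = (-5.6086,2.7498,-11.9082)
cross product → J_v[:, 1] = (-5.9541,-10.3128,0.4229)
J_ω[:, 1] = z_1
entry J[2][1] = 0.4229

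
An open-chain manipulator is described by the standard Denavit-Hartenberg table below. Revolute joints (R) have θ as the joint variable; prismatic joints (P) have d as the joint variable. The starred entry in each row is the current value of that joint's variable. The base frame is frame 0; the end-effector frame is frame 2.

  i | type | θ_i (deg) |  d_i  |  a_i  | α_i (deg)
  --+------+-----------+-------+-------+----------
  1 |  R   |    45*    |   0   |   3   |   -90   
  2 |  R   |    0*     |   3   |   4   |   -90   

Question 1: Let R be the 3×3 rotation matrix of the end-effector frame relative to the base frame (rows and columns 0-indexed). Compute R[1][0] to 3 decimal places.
End-effector x-axis (col 0 of R) = (0.7071,0.7071,0.0000)
R[1][0] = 0.7071

0.707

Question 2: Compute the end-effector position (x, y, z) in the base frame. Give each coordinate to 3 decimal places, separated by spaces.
2.828 7.071 0.000

after link 1: o_1 = (2.1213, 2.1213, 0.0000)
after link 2: o_2 = (2.8284, 7.0711, 0.0000)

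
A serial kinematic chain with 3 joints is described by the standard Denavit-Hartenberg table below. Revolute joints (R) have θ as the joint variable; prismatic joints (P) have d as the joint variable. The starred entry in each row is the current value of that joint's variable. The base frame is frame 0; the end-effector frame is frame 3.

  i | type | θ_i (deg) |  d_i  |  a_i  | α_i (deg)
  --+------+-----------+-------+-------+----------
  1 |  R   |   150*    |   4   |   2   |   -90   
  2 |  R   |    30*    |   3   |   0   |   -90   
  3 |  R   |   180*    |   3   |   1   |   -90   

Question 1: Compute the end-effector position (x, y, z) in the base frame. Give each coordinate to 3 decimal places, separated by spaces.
-1.183 -2.781 1.902

after link 1: o_1 = (-1.7321, 1.0000, 4.0000)
after link 2: o_2 = (-3.2321, -1.5981, 4.0000)
after link 3: o_3 = (-1.1830, -2.7811, 1.9019)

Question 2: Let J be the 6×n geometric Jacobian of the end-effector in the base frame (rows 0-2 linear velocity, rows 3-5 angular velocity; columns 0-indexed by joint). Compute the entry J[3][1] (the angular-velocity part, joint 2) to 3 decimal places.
axis z_1 = (-0.5000,-0.8660,0.0000); lever o_n−o_1 = (0.5490,-3.7811,-2.0981)
cross product → J_v[:, 1] = (1.8170,-1.0490,2.3660)
J_ω[:, 1] = z_1
entry J[3][1] = -0.5000

-0.500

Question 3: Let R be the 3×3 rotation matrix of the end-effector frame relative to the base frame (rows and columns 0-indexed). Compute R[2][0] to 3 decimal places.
End-effector x-axis (col 0 of R) = (0.7500,-0.4330,0.5000)
R[2][0] = 0.5000

0.500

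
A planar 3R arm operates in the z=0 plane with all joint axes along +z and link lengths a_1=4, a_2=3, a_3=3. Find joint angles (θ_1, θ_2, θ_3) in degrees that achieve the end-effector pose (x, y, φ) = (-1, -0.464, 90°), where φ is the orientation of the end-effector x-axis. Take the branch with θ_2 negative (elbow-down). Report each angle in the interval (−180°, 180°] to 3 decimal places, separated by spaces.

-60.000 -120.002 -89.998

wrist centre = target − a_3·(cos φ, sin φ) = (-1.0000, -3.4640)
cos θ_2 = (12.9993−4²−3²)/(2·4·3) = -0.5000; θ_2 = -120.0019° (elbow-down)
β = atan2(-3.4640,-1.0000) = -106.1026°; ψ = atan2(-2.5980,2.4999) = -46.1026°
θ_1 = β − ψ = -60.0000°
θ_3 = φ − θ_1 − θ_2 = -89.9981° (wrapped to (-180°,180°])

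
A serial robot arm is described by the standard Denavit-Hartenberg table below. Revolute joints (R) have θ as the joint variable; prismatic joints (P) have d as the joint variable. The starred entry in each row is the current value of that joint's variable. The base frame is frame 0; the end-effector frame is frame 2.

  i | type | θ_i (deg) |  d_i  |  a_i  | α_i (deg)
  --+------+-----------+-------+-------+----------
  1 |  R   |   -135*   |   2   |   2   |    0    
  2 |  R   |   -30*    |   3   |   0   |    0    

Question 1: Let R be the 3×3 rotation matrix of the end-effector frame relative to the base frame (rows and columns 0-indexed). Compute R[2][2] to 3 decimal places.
End-effector z-axis (col 2 of R) = (0.0000,0.0000,1.0000)
R[2][2] = 1.0000

1.000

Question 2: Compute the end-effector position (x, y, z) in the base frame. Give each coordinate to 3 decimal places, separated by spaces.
after link 1: o_1 = (-1.4142, -1.4142, 2.0000)
after link 2: o_2 = (-1.4142, -1.4142, 5.0000)

-1.414 -1.414 5.000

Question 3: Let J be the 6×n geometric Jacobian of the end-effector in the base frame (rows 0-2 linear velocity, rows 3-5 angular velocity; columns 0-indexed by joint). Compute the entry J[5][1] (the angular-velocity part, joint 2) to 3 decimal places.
axis z_1 = (0.0000,0.0000,1.0000); lever o_n−o_1 = (0.0000,0.0000,3.0000)
cross product → J_v[:, 1] = (0.0000,0.0000,0.0000)
J_ω[:, 1] = z_1
entry J[5][1] = 1.0000

1.000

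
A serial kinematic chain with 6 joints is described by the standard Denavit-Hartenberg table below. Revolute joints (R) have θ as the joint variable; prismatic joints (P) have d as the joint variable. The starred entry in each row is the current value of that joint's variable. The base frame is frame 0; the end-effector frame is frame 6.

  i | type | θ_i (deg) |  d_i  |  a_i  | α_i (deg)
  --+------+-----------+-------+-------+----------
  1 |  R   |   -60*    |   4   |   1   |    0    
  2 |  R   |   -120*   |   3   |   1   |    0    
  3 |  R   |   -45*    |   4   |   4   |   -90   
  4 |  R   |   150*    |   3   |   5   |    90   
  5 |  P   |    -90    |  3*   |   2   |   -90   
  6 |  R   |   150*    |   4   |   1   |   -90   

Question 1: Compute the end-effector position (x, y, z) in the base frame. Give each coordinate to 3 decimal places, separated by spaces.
-0.020 -3.985 4.335

after link 1: o_1 = (0.5000, -0.8660, 4.0000)
after link 2: o_2 = (-0.5000, -0.8660, 7.0000)
after link 3: o_3 = (-3.3284, 1.9624, 11.0000)
after link 4: o_4 = (-2.3879, -3.2208, 8.5000)
after link 5: o_5 = (-2.0343, -0.7459, 5.9019)
after link 6: o_6 = (-0.0204, -3.9845, 4.3349)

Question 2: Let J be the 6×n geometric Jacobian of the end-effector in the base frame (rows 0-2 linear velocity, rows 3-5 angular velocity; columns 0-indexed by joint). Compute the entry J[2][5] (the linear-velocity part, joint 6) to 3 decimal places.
-0.750

axis z_5 = (0.6124,-0.6124,-0.5000); lever o_n−o_5 = (2.0139,-3.2386,-1.5670)
cross product → J_v[:, 5] = (-0.6597,-0.0474,-0.7500)
J_ω[:, 5] = z_5
entry J[2][5] = -0.7500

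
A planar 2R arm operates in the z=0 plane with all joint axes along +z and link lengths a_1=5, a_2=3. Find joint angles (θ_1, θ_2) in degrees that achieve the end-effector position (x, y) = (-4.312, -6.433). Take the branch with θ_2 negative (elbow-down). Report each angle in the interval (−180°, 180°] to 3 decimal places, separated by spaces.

-112.661 -30.015

cos θ_2 = (59.9768−5²−3²)/(2·5·3) = 0.8659; θ_2 = -30.0150° (elbow-down)
β = atan2(-6.4330,-4.3120) = -123.8337°; ψ = atan2(-1.5007,7.5977) = -11.1731°
θ_1 = β − ψ = -112.6606°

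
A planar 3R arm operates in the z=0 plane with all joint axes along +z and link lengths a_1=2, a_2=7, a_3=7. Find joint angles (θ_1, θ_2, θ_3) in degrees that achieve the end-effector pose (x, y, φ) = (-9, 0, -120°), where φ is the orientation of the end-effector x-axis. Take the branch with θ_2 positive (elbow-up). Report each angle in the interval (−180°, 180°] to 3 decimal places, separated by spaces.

84.433 60.000 95.567

wrist centre = target − a_3·(cos φ, sin φ) = (-5.5000, 6.0622)
cos θ_2 = (67.0000−2²−7²)/(2·2·7) = 0.5000; θ_2 = 60.0000° (elbow-up)
β = atan2(6.0622,-5.5000) = 132.2163°; ψ = atan2(6.0622,5.5000) = 47.7837°
θ_1 = β − ψ = 84.4327°
θ_3 = φ − θ_1 − θ_2 = 95.5673° (wrapped to (-180°,180°])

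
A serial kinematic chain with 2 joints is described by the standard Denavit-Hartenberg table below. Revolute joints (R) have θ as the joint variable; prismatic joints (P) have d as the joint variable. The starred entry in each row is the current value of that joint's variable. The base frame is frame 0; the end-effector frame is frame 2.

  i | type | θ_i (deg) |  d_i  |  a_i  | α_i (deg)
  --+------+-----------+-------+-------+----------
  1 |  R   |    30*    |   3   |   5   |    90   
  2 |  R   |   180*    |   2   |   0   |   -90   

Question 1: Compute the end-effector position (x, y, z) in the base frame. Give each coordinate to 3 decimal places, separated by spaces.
5.330 0.768 3.000

after link 1: o_1 = (4.3301, 2.5000, 3.0000)
after link 2: o_2 = (5.3301, 0.7679, 3.0000)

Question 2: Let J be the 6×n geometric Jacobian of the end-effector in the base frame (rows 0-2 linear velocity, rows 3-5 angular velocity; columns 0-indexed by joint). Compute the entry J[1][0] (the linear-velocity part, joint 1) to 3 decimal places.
axis z_0 = ẑ; lever o_n−o_0 = (5.3301,0.7679,3.0000)
cross product → J_v[:, 0] = (-0.7679,5.3301,0.0000)
J_ω[:, 0] = z_0
entry J[1][0] = 5.3301

5.330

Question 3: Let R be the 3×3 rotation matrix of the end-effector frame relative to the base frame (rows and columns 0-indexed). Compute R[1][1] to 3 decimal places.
0.866

End-effector y-axis (col 1 of R) = (-0.5000,0.8660,-0.0000)
R[1][1] = 0.8660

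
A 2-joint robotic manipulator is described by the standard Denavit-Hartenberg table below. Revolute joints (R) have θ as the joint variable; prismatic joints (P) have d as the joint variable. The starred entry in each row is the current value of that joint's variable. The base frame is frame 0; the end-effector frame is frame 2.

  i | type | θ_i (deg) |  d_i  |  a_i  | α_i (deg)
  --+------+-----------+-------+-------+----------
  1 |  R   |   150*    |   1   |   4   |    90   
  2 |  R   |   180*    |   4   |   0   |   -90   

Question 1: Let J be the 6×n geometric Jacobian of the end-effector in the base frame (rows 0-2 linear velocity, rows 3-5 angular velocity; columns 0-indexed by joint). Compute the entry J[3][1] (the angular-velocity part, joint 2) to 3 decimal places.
axis z_1 = (0.5000,0.8660,0.0000); lever o_n−o_1 = (2.0000,3.4641,0.0000)
cross product → J_v[:, 1] = (-0.0000,0.0000,-0.0000)
J_ω[:, 1] = z_1
entry J[3][1] = 0.5000

0.500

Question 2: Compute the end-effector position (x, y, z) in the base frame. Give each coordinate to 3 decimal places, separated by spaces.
after link 1: o_1 = (-3.4641, 2.0000, 1.0000)
after link 2: o_2 = (-1.4641, 5.4641, 1.0000)

-1.464 5.464 1.000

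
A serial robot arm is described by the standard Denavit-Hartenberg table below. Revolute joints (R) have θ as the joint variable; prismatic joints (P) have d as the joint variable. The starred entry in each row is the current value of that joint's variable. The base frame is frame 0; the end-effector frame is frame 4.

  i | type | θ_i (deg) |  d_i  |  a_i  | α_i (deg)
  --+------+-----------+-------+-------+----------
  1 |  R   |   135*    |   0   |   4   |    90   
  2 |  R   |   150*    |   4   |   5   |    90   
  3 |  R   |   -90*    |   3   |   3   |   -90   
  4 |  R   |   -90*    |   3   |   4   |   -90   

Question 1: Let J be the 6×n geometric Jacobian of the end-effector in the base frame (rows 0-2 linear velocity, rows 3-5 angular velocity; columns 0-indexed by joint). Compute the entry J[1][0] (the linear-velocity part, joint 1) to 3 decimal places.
0.303

axis z_0 = ẑ; lever o_n−o_0 = (0.3028,1.1114,10.0622)
cross product → J_v[:, 0] = (-1.1114,0.3028,0.0000)
J_ω[:, 0] = z_0
entry J[1][0] = 0.3028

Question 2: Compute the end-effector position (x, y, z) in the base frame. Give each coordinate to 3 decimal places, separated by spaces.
after link 1: o_1 = (-2.8284, 2.8284, 0.0000)
after link 2: o_2 = (3.0619, 2.5950, 2.5000)
after link 3: o_3 = (-0.1201, 1.5343, 5.0981)
after link 4: o_4 = (0.3028, 1.1114, 10.0622)

0.303 1.111 10.062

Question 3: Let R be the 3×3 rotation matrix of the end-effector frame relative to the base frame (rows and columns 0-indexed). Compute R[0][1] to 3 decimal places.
-0.612

End-effector y-axis (col 1 of R) = (-0.6124,0.6124,-0.5000)
R[0][1] = -0.6124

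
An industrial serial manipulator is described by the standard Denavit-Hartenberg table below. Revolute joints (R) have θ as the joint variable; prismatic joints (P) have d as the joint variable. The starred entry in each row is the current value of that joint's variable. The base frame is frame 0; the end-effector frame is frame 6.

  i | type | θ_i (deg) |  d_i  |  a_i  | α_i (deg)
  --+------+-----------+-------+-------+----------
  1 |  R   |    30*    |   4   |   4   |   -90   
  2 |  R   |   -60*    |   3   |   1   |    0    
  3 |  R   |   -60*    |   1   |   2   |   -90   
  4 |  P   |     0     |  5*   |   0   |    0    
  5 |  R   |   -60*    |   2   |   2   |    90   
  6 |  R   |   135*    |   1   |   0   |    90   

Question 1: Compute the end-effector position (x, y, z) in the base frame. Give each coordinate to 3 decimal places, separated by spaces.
after link 1: o_1 = (3.4641, 2.0000, 4.0000)
after link 2: o_2 = (2.3971, 4.8481, 4.8660)
after link 3: o_3 = (1.0311, 5.2141, 6.5981)
after link 4: o_4 = (4.7811, 7.3792, 9.0981)
after link 5: o_5 = (4.9821, 9.4952, 10.9641)
after link 6: o_6 = (5.1071, 10.1447, 10.2141)

5.107 10.145 10.214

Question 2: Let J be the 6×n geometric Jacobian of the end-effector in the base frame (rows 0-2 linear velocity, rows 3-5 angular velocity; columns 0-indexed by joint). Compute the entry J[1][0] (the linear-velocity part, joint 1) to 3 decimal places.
axis z_0 = ẑ; lever o_n−o_0 = (5.1071,10.1447,10.2141)
cross product → J_v[:, 0] = (-10.1447,5.1071,0.0000)
J_ω[:, 0] = z_0
entry J[1][0] = 5.1071

5.107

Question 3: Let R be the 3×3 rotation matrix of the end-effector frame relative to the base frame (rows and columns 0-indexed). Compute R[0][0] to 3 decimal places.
End-effector x-axis (col 0 of R) = (0.9896,-0.1358,0.0474)
R[0][0] = 0.9896

0.990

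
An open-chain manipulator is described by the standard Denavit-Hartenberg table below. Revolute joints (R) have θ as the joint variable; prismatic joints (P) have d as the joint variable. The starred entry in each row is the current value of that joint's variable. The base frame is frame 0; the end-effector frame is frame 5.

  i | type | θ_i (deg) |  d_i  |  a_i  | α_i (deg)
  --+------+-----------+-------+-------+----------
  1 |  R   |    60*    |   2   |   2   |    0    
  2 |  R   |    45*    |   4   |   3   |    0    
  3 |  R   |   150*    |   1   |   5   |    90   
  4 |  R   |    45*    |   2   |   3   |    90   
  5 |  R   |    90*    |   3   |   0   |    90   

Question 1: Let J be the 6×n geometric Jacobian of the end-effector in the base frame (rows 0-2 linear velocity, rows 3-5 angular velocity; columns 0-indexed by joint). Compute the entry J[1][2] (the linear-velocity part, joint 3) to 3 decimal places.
-4.324

axis z_2 = (0.0000,0.0000,1.0000); lever o_n−o_2 = (-4.3240,-8.4101,1.0000)
cross product → J_v[:, 2] = (8.4101,-4.3240,0.0000)
J_ω[:, 2] = z_2
entry J[1][2] = -4.3240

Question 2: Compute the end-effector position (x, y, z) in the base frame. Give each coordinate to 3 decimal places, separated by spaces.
after link 1: o_1 = (1.0000, 1.7321, 2.0000)
after link 2: o_2 = (0.2235, 4.6298, 6.0000)
after link 3: o_3 = (-1.0706, -0.1998, 7.0000)
after link 4: o_4 = (-3.5514, -1.7312, 9.1213)
after link 5: o_5 = (-4.1005, -3.7802, 7.0000)

-4.100 -3.780 7.000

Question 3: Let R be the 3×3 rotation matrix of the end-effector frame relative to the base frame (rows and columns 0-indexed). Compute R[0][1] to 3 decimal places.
End-effector y-axis (col 1 of R) = (-0.1830,-0.6830,-0.7071)
R[0][1] = -0.1830

-0.183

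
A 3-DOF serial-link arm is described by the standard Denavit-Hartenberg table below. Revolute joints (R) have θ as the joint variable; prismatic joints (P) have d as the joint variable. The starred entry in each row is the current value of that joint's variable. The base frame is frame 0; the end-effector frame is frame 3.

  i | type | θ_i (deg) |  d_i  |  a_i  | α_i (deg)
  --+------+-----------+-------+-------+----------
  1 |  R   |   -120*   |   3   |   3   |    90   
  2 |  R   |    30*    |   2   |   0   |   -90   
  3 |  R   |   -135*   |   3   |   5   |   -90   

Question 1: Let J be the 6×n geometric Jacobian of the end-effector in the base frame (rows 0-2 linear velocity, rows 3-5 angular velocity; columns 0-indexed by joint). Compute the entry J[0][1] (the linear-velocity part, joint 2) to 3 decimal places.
0.415

axis z_1 = (-0.8660,0.5000,0.0000); lever o_n−o_1 = (-2.5130,6.7185,0.8303)
cross product → J_v[:, 1] = (0.4152,0.7191,-4.5619)
J_ω[:, 1] = z_1
entry J[0][1] = 0.4152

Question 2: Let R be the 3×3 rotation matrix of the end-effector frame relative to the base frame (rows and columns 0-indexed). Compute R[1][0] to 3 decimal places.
0.884

End-effector x-axis (col 0 of R) = (-0.3062,0.8839,-0.3536)
R[1][0] = 0.8839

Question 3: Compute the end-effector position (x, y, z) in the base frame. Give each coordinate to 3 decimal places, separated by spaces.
after link 1: o_1 = (-1.5000, -2.5981, 3.0000)
after link 2: o_2 = (-3.2321, -1.5981, 3.0000)
after link 3: o_3 = (-4.0130, 4.1204, 3.8303)

-4.013 4.120 3.830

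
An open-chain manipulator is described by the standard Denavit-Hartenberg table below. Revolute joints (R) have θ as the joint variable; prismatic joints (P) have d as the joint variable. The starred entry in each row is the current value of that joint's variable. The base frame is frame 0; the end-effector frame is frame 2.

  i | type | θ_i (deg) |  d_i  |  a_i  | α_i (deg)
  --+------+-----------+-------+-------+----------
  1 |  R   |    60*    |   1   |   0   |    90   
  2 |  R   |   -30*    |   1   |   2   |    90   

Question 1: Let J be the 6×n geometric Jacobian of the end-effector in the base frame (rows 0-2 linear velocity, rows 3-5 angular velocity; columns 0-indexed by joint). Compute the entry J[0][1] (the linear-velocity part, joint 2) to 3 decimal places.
axis z_1 = (0.8660,-0.5000,0.0000); lever o_n−o_1 = (1.7321,1.0000,-1.0000)
cross product → J_v[:, 1] = (0.5000,0.8660,1.7321)
J_ω[:, 1] = z_1
entry J[0][1] = 0.5000

0.500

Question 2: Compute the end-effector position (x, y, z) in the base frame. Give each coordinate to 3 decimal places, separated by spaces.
1.732 1.000 0.000

after link 1: o_1 = (0.0000, 0.0000, 1.0000)
after link 2: o_2 = (1.7321, 1.0000, 0.0000)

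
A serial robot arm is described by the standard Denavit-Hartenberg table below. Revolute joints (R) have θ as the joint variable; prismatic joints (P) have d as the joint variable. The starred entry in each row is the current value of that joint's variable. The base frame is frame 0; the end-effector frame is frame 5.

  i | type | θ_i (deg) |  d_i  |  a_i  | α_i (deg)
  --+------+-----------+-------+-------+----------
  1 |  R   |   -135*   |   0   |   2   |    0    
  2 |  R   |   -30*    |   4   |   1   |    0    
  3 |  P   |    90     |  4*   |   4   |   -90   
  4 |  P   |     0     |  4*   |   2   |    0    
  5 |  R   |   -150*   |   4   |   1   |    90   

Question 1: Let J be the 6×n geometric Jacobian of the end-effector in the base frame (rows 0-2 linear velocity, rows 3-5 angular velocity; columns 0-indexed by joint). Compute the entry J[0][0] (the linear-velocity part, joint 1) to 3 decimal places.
axis z_0 = ẑ; lever o_n−o_0 = (6.6760,-4.5615,8.5000)
cross product → J_v[:, 0] = (4.5615,6.6760,-0.0000)
J_ω[:, 0] = z_0
entry J[0][0] = 4.5615

4.562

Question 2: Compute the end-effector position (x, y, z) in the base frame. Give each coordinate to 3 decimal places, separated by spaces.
6.676 -4.562 8.500

after link 1: o_1 = (-1.4142, -1.4142, 0.0000)
after link 2: o_2 = (-2.3801, -1.6730, 4.0000)
after link 3: o_3 = (-1.3449, -5.5367, 8.0000)
after link 4: o_4 = (3.0365, -6.4333, 8.0000)
after link 5: o_5 = (6.6760, -4.5615, 8.5000)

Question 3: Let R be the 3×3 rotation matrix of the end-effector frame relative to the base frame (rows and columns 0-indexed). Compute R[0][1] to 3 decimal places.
End-effector y-axis (col 1 of R) = (0.9659,0.2588,0.0000)
R[0][1] = 0.9659

0.966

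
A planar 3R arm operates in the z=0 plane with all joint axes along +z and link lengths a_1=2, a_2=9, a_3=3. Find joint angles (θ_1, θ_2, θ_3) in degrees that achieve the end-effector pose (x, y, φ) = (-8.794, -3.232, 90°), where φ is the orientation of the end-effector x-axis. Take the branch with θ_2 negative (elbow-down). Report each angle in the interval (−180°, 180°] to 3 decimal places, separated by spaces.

-119.987 -30.015 -119.998

wrist centre = target − a_3·(cos φ, sin φ) = (-8.7940, -6.2320)
cos θ_2 = (116.1723−2²−9²)/(2·2·9) = 0.8659; θ_2 = -30.0148° (elbow-down)
β = atan2(-6.2320,-8.7940) = -144.6761°; ψ = atan2(-4.5020,9.7931) = -24.6889°
θ_1 = β − ψ = -119.9872°
θ_3 = φ − θ_1 − θ_2 = -119.9980° (wrapped to (-180°,180°])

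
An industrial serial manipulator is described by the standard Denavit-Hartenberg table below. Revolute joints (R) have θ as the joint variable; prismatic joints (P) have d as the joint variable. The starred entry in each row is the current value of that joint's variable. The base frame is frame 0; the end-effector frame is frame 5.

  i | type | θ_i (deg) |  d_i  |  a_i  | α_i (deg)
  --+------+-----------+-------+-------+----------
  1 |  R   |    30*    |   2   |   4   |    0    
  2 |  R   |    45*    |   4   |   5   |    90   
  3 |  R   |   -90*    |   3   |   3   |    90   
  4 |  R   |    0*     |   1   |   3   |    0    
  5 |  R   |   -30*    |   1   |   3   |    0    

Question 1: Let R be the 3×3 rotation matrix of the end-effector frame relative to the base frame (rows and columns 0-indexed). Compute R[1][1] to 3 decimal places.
-0.224

End-effector y-axis (col 1 of R) = (0.8365,-0.2241,-0.5000)
R[1][1] = -0.2241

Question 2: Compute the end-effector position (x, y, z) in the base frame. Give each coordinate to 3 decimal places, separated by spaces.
after link 1: o_1 = (3.4641, 2.0000, 2.0000)
after link 2: o_2 = (4.7582, 6.8296, 6.0000)
after link 3: o_3 = (7.6560, 6.0532, 3.0000)
after link 4: o_4 = (7.3972, 5.0872, -0.0000)
after link 5: o_5 = (5.6894, 4.5095, -2.5981)

5.689 4.510 -2.598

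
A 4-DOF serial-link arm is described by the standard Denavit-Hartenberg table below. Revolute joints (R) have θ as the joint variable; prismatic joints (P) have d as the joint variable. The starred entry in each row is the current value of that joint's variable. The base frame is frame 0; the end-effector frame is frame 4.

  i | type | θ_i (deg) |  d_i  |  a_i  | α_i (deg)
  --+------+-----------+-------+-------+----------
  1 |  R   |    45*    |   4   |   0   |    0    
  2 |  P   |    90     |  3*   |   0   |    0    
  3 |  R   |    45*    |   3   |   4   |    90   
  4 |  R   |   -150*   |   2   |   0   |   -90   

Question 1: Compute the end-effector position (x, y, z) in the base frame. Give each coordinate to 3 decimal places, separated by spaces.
-4.000 2.000 10.000

after link 1: o_1 = (0.0000, 0.0000, 4.0000)
after link 2: o_2 = (0.0000, 0.0000, 7.0000)
after link 3: o_3 = (-4.0000, 0.0000, 10.0000)
after link 4: o_4 = (-4.0000, 2.0000, 10.0000)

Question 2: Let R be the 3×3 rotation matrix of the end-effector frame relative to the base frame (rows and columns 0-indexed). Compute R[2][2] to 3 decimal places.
-0.866

End-effector z-axis (col 2 of R) = (-0.5000,0.0000,-0.8660)
R[2][2] = -0.8660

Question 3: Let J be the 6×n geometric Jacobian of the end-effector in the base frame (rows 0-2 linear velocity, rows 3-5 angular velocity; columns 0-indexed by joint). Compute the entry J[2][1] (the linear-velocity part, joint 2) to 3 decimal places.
1.000

prismatic axis z_1 = (0.0000,0.0000,1.0000)
J_v[:, 1] = z_1; J_ω[:, 1] = (0,0,0)
entry J[2][1] = 1.0000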